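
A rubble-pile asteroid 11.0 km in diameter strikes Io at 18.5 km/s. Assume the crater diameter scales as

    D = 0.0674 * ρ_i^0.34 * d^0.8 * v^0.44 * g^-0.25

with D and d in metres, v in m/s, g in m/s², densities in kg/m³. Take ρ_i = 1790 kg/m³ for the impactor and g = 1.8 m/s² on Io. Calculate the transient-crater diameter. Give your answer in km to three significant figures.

In SI units: d = 11000 m, v = 18500 m/s.
ρ_i^0.34 = 1790^0.34 = 12.76
d^0.8 = 11000^0.8 = 1710
v^0.44 = 18500^0.44 = 75.43
g^-0.25 = 1.8^-0.25 = 0.8633
D = 0.0674 × 12.76 × 1710 × 75.43 × 0.8633 = 95766 m
   = 95.77 km

D ≈ 95.8 km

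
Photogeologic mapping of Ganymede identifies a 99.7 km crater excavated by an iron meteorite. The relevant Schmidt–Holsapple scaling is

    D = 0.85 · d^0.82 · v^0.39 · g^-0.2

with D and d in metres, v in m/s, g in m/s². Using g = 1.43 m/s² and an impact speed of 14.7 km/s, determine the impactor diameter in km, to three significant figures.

d ≈ 17.3 km

Rearranging for d: d = [D / (0.85 · 14700^0.39 · 1.43^-0.2)]^(1/0.82).
D = 99700 m.
14700^0.39 = 42.19
1.43^-0.2 = 0.9310
Denominator = 0.85 × 42.19 × 0.9310 = 33.39
D / 33.39 = 99700 / 33.39 = 2986
d = 2986^(1/0.82) = 2986^1.2195 = 17293 m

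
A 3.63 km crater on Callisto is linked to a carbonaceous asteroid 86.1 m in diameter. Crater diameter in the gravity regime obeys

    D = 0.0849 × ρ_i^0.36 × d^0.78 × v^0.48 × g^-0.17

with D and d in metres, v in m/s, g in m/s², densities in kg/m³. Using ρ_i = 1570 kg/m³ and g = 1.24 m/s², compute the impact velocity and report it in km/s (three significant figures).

Rearranging for v: v = [D / (0.0849 · 1570^0.36 · 86.1^0.78 · 1.24^-0.17)]^(1/0.48).
D = 3630 m.
1570^0.36 = 14.14
86.1^0.78 = 32.31
1.24^-0.17 = 0.9641
Denominator = 0.0849 × 14.14 × 32.31 × 0.9641 = 37.40
D / 37.40 = 3630 / 37.40 = 97.06
v = 97.06^(1/0.48) = 97.06^2.0833 = 13791 m/s

v ≈ 13.8 km/s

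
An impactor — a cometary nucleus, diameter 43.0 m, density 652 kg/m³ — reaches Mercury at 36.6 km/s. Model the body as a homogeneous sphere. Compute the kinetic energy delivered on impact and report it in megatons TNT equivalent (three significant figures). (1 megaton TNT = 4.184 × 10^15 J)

v = 36600 m/s.
Mass m = (π/6) ρ d³ = (π/6) × 652 × (43)³ = 2.714 × 10^7 kg
E = ½ m v² = 0.5 × 2.714 × 10^7 × (36600)² = 1.818 × 10^16 J
   = 1.818 × 10^16 / 4.184×10^15 = 4.345 Mt

E ≈ 4.35 Mt TNT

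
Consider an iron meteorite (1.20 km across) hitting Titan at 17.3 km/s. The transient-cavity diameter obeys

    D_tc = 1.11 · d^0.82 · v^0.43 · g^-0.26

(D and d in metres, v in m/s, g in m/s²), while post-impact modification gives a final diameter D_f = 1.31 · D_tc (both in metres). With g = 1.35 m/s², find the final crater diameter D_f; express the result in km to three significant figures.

D_f ≈ 29.9 km

In SI: d = 1200 m, v = 17300 m/s.
d^0.82 = 1200^0.82 = 334.9
v^0.43 = 17300^0.43 = 66.43
g^-0.26 = 1.35^-0.26 = 0.9249
D_tc = 1.11 × 334.9 × 66.43 × 0.9249 = 22840 m
D_f = 1.31 × 22840 = 29920 m
     = 29.92 km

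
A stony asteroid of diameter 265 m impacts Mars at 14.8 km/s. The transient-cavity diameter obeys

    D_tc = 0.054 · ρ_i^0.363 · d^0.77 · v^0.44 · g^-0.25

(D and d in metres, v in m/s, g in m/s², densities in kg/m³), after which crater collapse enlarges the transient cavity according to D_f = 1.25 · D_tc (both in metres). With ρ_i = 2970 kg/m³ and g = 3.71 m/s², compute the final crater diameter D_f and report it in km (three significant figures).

v = 14800 m/s.
ρ_i^0.363 = 2970^0.363 = 18.22
d^0.77 = 265^0.77 = 73.43
v^0.44 = 14800^0.44 = 68.38
g^-0.25 = 3.71^-0.25 = 0.7205
D_tc = 0.054 × 18.22 × 73.43 × 68.38 × 0.7205 = 3559 m
D_f = 1.25 × 3559 = 4449 m
     = 4.449 km

D_f ≈ 4.45 km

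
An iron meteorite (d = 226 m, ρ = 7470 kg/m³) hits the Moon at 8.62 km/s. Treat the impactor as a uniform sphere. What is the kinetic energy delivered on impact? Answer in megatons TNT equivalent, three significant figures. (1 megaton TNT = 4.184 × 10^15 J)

E ≈ 401 Mt TNT

v = 8620 m/s.
Mass m = (π/6) ρ d³ = (π/6) × 7470 × (226)³ = 4.515 × 10^10 kg
E = ½ m v² = 0.5 × 4.515 × 10^10 × (8620)² = 1.677 × 10^18 J
   = 1.677 × 10^18 / 4.184×10^15 = 400.8 Mt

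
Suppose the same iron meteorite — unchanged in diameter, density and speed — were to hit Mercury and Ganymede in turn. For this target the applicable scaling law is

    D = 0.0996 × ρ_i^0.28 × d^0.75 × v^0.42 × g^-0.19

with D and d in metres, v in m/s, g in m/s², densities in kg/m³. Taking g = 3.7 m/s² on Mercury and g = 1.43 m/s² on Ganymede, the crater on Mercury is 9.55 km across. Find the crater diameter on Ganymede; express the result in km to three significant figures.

D ≈ 11.4 km

All impactor-dependent factors cancel in the ratio, leaving D_Ganymede/D_Mercury = (g_Ganymede/g_Mercury)^-0.19.
(1.43/3.7)^-0.19 = 0.3865^-0.19 = 1.198
D_Ganymede = 1.198 × 9.55 km = 11.4 km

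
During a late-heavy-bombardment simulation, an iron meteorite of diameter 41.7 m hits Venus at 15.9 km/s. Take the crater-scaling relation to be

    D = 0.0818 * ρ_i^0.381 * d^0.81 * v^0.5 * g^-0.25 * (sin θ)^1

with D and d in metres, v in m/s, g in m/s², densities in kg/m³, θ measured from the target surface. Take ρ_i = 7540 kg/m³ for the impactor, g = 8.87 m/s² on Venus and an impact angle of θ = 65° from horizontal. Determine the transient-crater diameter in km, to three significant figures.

In SI units: v = 15900 m/s.
ρ_i^0.381 = 7540^0.381 = 30.01
d^0.81 = 41.7^0.81 = 20.53
v^0.5 = 15900^0.5 = 126.1
g^-0.25 = 8.87^-0.25 = 0.5795
(sin 65°)^1 = 0.9063^1 = 0.9063
D = 0.0818 × 30.01 × 20.53 × 126.1 × 0.5795 × 0.9063 = 3338 m
   = 3.338 km

D ≈ 3.34 km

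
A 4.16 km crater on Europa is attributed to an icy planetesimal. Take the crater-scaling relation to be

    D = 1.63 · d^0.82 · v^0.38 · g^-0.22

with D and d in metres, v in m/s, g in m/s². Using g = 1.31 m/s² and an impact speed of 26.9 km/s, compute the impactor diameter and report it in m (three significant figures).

Rearranging for d: d = [D / (1.63 · 26900^0.38 · 1.31^-0.22)]^(1/0.82).
D = 4160 m.
26900^0.38 = 48.23
1.31^-0.22 = 0.9423
Denominator = 1.63 × 48.23 × 0.9423 = 74.08
D / 74.08 = 4160 / 74.08 = 56.16
d = 56.16^(1/0.82) = 56.16^1.2195 = 136.0 m

d ≈ 136 m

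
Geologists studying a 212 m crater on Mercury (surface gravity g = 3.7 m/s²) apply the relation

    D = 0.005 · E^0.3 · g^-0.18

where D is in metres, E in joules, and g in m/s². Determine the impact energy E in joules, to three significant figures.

Rearranging: E = [D / (0.005 · g^-0.18)]^(1/0.3).
g^-0.18 = 3.7^-0.18 = 0.7902
D / (0.005 × 0.7902) = 212 / (3.951 × 10^-3) = 5.366 × 10^4
E = (5.366 × 10^4)^3.3333 = 5.826 × 10^15 J

E ≈ 5.83 × 10^15 J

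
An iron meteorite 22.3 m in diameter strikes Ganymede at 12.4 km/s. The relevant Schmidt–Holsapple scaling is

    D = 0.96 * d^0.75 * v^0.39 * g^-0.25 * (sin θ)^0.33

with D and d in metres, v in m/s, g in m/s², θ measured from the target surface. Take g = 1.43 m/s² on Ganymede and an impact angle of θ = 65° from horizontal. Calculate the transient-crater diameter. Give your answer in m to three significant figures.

In SI units: v = 12400 m/s.
d^0.75 = 22.3^0.75 = 10.26
v^0.39 = 12400^0.39 = 39.49
g^-0.25 = 1.43^-0.25 = 0.9145
(sin 65°)^0.33 = 0.9063^0.33 = 0.9681
D = 0.96 × 10.26 × 39.49 × 0.9145 × 0.9681 = 344.4 m

D ≈ 344 m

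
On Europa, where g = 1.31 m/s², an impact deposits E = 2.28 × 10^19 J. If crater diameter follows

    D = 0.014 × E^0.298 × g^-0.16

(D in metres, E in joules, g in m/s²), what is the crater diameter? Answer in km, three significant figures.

D ≈ 7.87 km

E^0.298 = (2.28 × 10^19)^0.298 = 5.870 × 10^5
g^-0.16 = 1.31^-0.16 = 0.9577
D = 0.014 × 5.870 × 10^5 × 0.9577 = 7870 m
   = 7.870 km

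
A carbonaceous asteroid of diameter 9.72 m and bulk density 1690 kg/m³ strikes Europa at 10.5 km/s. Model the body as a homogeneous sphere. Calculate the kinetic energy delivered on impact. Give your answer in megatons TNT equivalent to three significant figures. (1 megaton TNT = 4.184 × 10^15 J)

E ≈ 0.0107 Mt TNT

v = 10500 m/s.
Mass m = (π/6) ρ d³ = (π/6) × 1690 × (9.72)³ = 8.126 × 10^5 kg
E = ½ m v² = 0.5 × 8.126 × 10^5 × (10500)² = 4.479 × 10^13 J
   = 4.479 × 10^13 / 4.184×10^15 = 0.01071 Mt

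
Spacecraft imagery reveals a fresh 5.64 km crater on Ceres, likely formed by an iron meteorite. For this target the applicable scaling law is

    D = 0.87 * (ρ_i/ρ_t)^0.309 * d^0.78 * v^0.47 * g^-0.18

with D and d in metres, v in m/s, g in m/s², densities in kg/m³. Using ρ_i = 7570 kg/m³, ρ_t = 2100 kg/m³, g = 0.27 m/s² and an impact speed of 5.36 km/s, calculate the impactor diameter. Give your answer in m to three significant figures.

Rearranging for d: d = [D / (0.87 · (7570/2100)^0.309 · 5360^0.47 · 0.27^-0.18)]^(1/0.78).
D = 5640 m.
(7570/2100)^0.309 = 1.486
5360^0.47 = 56.59
0.27^-0.18 = 1.266
Denominator = 0.87 × 1.486 × 56.59 × 1.266 = 92.62
D / 92.62 = 5640 / 92.62 = 60.89
d = 60.89^(1/0.78) = 60.89^1.2821 = 194.1 m

d ≈ 194 m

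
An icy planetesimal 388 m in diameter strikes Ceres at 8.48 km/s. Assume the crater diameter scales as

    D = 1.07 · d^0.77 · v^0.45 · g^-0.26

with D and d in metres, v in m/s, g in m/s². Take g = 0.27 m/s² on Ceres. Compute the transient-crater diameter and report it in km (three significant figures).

In SI units: v = 8480 m/s.
d^0.77 = 388^0.77 = 98.49
v^0.45 = 8480^0.45 = 58.58
g^-0.26 = 0.27^-0.26 = 1.406
D = 1.07 × 98.49 × 58.58 × 1.406 = 8680 m
   = 8.680 km

D ≈ 8.68 km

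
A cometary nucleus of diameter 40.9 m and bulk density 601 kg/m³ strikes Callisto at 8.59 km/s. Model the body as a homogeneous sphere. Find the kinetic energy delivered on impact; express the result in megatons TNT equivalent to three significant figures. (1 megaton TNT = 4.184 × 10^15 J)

E ≈ 0.190 Mt TNT

v = 8590 m/s.
Mass m = (π/6) ρ d³ = (π/6) × 601 × (40.9)³ = 2.153 × 10^7 kg
E = ½ m v² = 0.5 × 2.153 × 10^7 × (8590)² = 7.943 × 10^14 J
   = 7.943 × 10^14 / 4.184×10^15 = 0.1898 Mt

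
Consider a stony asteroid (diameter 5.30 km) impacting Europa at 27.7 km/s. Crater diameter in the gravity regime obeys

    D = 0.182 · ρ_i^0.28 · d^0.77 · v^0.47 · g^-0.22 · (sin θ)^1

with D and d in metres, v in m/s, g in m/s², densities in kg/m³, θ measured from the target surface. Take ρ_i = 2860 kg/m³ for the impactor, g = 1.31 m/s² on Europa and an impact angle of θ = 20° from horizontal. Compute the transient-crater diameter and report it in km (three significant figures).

D ≈ 49.2 km

In SI units: d = 5300 m, v = 27700 m/s.
ρ_i^0.28 = 2860^0.28 = 9.285
d^0.77 = 5300^0.77 = 737.4
v^0.47 = 27700^0.47 = 122.5
g^-0.22 = 1.31^-0.22 = 0.9423
(sin 20°)^1 = 0.3420^1 = 0.3420
D = 0.182 × 9.285 × 737.4 × 122.5 × 0.9423 × 0.3420 = 49194 m
   = 49.19 km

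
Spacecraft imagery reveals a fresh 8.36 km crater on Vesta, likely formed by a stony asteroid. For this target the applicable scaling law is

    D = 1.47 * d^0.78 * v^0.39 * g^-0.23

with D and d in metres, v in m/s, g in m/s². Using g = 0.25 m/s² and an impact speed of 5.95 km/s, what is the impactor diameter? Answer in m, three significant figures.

Rearranging for d: d = [D / (1.47 · 5950^0.39 · 0.25^-0.23)]^(1/0.78).
D = 8360 m.
5950^0.39 = 29.65
0.25^-0.23 = 1.376
Denominator = 1.47 × 29.65 × 1.376 = 59.97
D / 59.97 = 8360 / 59.97 = 139.4
d = 139.4^(1/0.78) = 139.4^1.2821 = 561.3 m

d ≈ 561 m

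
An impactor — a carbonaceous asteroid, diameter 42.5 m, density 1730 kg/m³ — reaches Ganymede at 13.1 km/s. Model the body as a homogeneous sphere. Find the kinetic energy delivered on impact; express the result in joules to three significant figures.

v = 13100 m/s.
Mass m = (π/6) ρ d³ = (π/6) × 1730 × (42.5)³ = 6.954 × 10^7 kg
E = ½ m v² = 0.5 × 6.954 × 10^7 × (13100)² = 5.967 × 10^15 J

E ≈ 5.97 × 10^15 J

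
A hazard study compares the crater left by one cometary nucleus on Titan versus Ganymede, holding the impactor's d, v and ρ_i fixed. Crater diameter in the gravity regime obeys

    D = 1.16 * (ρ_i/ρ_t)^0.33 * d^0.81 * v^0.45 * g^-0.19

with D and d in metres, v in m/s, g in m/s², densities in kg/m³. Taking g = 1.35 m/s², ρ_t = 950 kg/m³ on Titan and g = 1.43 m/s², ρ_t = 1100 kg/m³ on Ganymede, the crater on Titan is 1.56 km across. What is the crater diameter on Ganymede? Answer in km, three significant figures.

D ≈ 1.47 km

The impactor-only factors (d, v, ρ_i) cancel in the ratio, leaving D_Ganymede/D_Titan = (g_Ganymede/g_Titan)^-0.19 · (ρ_t,Titan/ρ_t,Ganymede)^0.33.
(1.43/1.35)^-0.19 = 1.059^-0.19 = 0.9892
(950/1100)^0.33 = 0.8636^0.33 = 0.9528
Ratio = 0.9892 × 0.9528 = 0.9425
D_Ganymede = 0.9425 × 1.56 km = 1.47 km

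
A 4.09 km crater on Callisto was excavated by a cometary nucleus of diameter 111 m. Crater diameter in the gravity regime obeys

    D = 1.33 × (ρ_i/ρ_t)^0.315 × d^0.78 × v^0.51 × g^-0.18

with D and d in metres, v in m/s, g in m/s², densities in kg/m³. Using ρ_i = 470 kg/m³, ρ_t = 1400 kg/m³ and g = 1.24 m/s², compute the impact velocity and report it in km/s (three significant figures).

v ≈ 10.9 km/s

Rearranging for v: v = [D / (1.33 · (470/1400)^0.315 · 111^0.78 · 1.24^-0.18)]^(1/0.51).
D = 4090 m.
(470/1400)^0.315 = 0.7091
111^0.78 = 39.39
1.24^-0.18 = 0.9620
Denominator = 1.33 × 0.7091 × 39.39 × 0.9620 = 35.74
D / 35.74 = 4090 / 35.74 = 114.4
v = 114.4^(1/0.51) = 114.4^1.9608 = 10868 m/s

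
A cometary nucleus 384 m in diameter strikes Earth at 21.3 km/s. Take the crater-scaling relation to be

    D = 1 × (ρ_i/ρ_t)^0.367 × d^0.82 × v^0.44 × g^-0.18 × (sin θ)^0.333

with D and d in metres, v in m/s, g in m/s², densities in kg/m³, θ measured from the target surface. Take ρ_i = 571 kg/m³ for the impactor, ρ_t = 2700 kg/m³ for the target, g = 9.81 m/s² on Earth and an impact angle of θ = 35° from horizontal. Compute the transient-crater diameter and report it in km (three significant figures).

In SI units: v = 21300 m/s.
(ρ_i/ρ_t)^0.367 = (571/2700)^0.367 = 0.5654
d^0.82 = 384^0.82 = 131.6
v^0.44 = 21300^0.44 = 80.26
g^-0.18 = 9.81^-0.18 = 0.6630
(sin 35°)^0.333 = 0.5736^0.333 = 0.8310
D = 1 × 0.5654 × 131.6 × 80.26 × 0.6630 × 0.8310 = 3290 m
   = 3.290 km

D ≈ 3.29 km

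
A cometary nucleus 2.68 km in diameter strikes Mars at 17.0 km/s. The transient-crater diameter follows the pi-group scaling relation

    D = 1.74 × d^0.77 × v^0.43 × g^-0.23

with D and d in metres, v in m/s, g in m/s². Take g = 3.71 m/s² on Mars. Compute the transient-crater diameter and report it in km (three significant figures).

D ≈ 37.0 km

In SI units: d = 2680 m, v = 17000 m/s.
d^0.77 = 2680^0.77 = 436.2
v^0.43 = 17000^0.43 = 65.93
g^-0.23 = 3.71^-0.23 = 0.7397
D = 1.74 × 436.2 × 65.93 × 0.7397 = 37015 m
   = 37.01 km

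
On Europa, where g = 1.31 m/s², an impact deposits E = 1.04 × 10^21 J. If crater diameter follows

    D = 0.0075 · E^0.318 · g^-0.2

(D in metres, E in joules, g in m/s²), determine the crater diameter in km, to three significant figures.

E^0.318 = (1.04 × 10^21)^0.318 = 4.824 × 10^6
g^-0.2 = 1.31^-0.2 = 0.9474
D = 0.0075 × 4.824 × 10^6 × 0.9474 = 34277 m
   = 34.28 km

D ≈ 34.3 km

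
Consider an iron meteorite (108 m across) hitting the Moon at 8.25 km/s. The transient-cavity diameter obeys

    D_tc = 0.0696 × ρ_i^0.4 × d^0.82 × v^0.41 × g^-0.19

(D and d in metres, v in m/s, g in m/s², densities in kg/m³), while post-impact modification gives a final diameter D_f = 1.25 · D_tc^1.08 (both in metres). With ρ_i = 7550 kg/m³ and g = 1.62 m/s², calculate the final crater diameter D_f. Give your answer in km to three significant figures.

D_f ≈ 10.3 km

v = 8250 m/s.
ρ_i^0.4 = 7550^0.4 = 35.58
d^0.82 = 108^0.82 = 46.50
v^0.41 = 8250^0.41 = 40.34
g^-0.19 = 1.62^-0.19 = 0.9124
D_tc = 0.0696 × 35.58 × 46.50 × 40.34 × 0.9124 = 4238 m
D_f = 1.25 × (4238)^1.08 = 10333 m
     = 10.33 km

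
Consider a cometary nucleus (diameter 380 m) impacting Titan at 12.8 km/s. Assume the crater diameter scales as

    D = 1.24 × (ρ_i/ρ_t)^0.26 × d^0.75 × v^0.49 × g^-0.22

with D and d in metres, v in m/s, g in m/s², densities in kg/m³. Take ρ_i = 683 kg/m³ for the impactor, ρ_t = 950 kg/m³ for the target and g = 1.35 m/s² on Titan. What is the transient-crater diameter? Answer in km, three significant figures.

In SI units: v = 12800 m/s.
(ρ_i/ρ_t)^0.26 = (683/950)^0.26 = 0.9178
d^0.75 = 380^0.75 = 86.07
v^0.49 = 12800^0.49 = 102.9
g^-0.22 = 1.35^-0.22 = 0.9361
D = 1.24 × 0.9178 × 86.07 × 102.9 × 0.9361 = 9435 m
   = 9.435 km

D ≈ 9.44 km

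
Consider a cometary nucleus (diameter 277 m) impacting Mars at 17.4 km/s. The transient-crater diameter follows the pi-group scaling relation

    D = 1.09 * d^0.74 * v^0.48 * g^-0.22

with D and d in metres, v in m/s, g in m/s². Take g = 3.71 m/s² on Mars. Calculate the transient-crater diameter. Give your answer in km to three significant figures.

In SI units: v = 17400 m/s.
d^0.74 = 277^0.74 = 64.19
v^0.48 = 17400^0.48 = 108.5
g^-0.22 = 3.71^-0.22 = 0.7494
D = 1.09 × 64.19 × 108.5 × 0.7494 = 5689 m
   = 5.689 km

D ≈ 5.69 km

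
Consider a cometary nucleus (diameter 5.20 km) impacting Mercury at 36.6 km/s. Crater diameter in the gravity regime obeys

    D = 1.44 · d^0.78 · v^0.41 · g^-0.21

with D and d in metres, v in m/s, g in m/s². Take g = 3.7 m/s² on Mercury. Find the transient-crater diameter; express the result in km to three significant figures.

D ≈ 64.4 km

In SI units: d = 5200 m, v = 36600 m/s.
d^0.78 = 5200^0.78 = 791.6
v^0.41 = 36600^0.41 = 74.31
g^-0.21 = 3.7^-0.21 = 0.7598
D = 1.44 × 791.6 × 74.31 × 0.7598 = 64360 m
   = 64.36 km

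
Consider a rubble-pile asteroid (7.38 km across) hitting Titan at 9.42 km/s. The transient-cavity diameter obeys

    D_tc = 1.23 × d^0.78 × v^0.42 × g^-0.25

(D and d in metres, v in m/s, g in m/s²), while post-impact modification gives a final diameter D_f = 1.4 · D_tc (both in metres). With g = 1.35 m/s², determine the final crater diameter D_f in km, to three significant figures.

In SI: d = 7380 m, v = 9420 m/s.
d^0.78 = 7380^0.78 = 1040
v^0.42 = 9420^0.42 = 46.68
g^-0.25 = 1.35^-0.25 = 0.9277
D_tc = 1.23 × 1040 × 46.68 × 0.9277 = 55400 m
D_f = 1.4 × 55400 = 77560 m
     = 77.56 km

D_f ≈ 77.6 km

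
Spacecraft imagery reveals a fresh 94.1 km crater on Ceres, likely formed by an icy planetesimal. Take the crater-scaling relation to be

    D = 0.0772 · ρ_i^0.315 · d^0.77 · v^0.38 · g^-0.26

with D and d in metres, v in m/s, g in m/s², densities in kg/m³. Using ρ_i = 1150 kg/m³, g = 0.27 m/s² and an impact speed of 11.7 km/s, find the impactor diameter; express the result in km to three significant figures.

Rearranging for d: d = [D / (0.0772 · 1150^0.315 · 11700^0.38 · 0.27^-0.26)]^(1/0.77).
D = 94100 m.
1150^0.315 = 9.207
11700^0.38 = 35.15
0.27^-0.26 = 1.406
Denominator = 0.0772 × 9.207 × 35.15 × 1.406 = 35.13
D / 35.13 = 94100 / 35.13 = 2679
d = 2679^(1/0.77) = 2679^1.2987 = 28308 m

d ≈ 28.3 km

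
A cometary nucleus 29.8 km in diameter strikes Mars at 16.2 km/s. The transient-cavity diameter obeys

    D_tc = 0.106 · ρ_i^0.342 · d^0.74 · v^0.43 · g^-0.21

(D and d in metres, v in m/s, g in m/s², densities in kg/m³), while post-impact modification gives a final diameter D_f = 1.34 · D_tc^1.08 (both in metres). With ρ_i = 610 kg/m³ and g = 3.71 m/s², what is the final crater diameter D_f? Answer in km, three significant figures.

In SI: d = 29800 m, v = 16200 m/s.
ρ_i^0.342 = 610^0.342 = 8.966
d^0.74 = 29800^0.74 = 2046
v^0.43 = 16200^0.43 = 64.58
g^-0.21 = 3.71^-0.21 = 0.7593
D_tc = 0.106 × 8.966 × 2046 × 64.58 × 0.7593 = 95350 m
D_f = 1.34 × (95350)^1.08 = 3.197 × 10^5 m
     = 319.7 km

D_f ≈ 320 km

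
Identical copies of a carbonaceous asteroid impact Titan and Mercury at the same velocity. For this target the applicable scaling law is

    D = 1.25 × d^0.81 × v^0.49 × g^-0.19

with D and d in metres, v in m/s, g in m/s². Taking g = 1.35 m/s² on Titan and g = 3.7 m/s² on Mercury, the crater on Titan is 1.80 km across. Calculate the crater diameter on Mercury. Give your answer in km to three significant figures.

D ≈ 1.49 km

All impactor-dependent factors cancel in the ratio, leaving D_Mercury/D_Titan = (g_Mercury/g_Titan)^-0.19.
(3.7/1.35)^-0.19 = 2.741^-0.19 = 0.8257
D_Mercury = 0.8257 × 1.80 km = 1.49 km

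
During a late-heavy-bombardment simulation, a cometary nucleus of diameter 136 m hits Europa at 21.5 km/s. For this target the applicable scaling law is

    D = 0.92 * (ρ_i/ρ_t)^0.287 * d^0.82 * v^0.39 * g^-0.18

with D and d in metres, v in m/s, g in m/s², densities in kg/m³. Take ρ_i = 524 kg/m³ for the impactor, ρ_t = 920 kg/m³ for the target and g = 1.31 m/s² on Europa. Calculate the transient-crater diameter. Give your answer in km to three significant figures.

In SI units: v = 21500 m/s.
(ρ_i/ρ_t)^0.287 = (524/920)^0.287 = 0.8508
d^0.82 = 136^0.82 = 56.17
v^0.39 = 21500^0.39 = 48.94
g^-0.18 = 1.31^-0.18 = 0.9526
D = 0.92 × 0.8508 × 56.17 × 48.94 × 0.9526 = 2050 m
   = 2.050 km

D ≈ 2.05 km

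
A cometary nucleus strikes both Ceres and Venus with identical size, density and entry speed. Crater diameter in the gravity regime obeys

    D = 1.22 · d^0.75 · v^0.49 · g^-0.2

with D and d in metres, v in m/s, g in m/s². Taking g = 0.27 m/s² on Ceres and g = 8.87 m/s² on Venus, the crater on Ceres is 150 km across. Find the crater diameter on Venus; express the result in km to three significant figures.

D ≈ 74.6 km

All impactor-dependent factors cancel in the ratio, leaving D_Venus/D_Ceres = (g_Venus/g_Ceres)^-0.2.
(8.87/0.27)^-0.2 = 32.85^-0.2 = 0.4974
D_Venus = 0.4974 × 150 km = 74.6 km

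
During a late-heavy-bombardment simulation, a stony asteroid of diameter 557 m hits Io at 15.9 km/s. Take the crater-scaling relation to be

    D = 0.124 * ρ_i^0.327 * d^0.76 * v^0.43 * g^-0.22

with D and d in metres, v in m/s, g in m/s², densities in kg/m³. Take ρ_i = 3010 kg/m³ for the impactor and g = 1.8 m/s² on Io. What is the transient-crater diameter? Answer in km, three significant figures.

D ≈ 11.7 km

In SI units: v = 15900 m/s.
ρ_i^0.327 = 3010^0.327 = 13.72
d^0.76 = 557^0.76 = 122.1
v^0.43 = 15900^0.43 = 64.06
g^-0.22 = 1.8^-0.22 = 0.8787
D = 0.124 × 13.72 × 122.1 × 64.06 × 0.8787 = 11693 m
   = 11.69 km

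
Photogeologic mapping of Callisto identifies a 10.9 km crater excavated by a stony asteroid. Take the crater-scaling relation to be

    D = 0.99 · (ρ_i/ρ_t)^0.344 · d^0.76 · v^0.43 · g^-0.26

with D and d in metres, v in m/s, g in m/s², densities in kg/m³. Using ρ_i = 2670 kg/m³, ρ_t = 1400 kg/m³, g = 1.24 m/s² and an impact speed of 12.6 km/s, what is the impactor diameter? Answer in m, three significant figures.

d ≈ 800 m

Rearranging for d: d = [D / (0.99 · (2670/1400)^0.344 · 12600^0.43 · 1.24^-0.26)]^(1/0.76).
D = 10900 m.
(2670/1400)^0.344 = 1.249
12600^0.43 = 57.96
1.24^-0.26 = 0.9456
Denominator = 0.99 × 1.249 × 57.96 × 0.9456 = 67.77
D / 67.77 = 10900 / 67.77 = 160.8
d = 160.8^(1/0.76) = 160.8^1.3158 = 799.9 m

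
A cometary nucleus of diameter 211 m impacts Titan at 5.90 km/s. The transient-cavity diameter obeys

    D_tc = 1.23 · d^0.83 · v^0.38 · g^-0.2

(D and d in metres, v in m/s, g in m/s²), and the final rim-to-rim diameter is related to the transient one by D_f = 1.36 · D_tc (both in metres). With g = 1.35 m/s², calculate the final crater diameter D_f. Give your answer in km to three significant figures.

D_f ≈ 3.63 km

v = 5900 m/s.
d^0.83 = 211^0.83 = 84.95
v^0.38 = 5900^0.38 = 27.10
g^-0.2 = 1.35^-0.2 = 0.9417
D_tc = 1.23 × 84.95 × 27.10 × 0.9417 = 2667 m
D_f = 1.36 × 2667 = 3627 m
     = 3.627 km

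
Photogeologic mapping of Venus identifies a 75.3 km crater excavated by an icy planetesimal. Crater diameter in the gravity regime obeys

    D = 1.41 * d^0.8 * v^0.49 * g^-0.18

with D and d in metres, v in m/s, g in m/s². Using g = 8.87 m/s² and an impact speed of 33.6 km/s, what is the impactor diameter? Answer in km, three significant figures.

d ≈ 2.24 km

Rearranging for d: d = [D / (1.41 · 33600^0.49 · 8.87^-0.18)]^(1/0.8).
D = 75300 m.
33600^0.49 = 165.2
8.87^-0.18 = 0.6751
Denominator = 1.41 × 165.2 × 0.6751 = 157.3
D / 157.3 = 75300 / 157.3 = 478.7
d = 478.7^(1/0.8) = 478.7^1.25 = 2239 m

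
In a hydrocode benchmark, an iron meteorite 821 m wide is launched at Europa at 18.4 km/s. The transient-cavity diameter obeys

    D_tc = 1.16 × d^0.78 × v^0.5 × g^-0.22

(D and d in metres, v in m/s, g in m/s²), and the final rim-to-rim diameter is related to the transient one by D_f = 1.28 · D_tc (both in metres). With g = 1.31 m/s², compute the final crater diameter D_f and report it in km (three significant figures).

v = 18400 m/s.
d^0.78 = 821^0.78 = 187.6
v^0.5 = 18400^0.5 = 135.6
g^-0.22 = 1.31^-0.22 = 0.9423
D_tc = 1.16 × 187.6 × 135.6 × 0.9423 = 27810 m
D_f = 1.28 × 27810 = 35597 m
     = 35.60 km

D_f ≈ 35.6 km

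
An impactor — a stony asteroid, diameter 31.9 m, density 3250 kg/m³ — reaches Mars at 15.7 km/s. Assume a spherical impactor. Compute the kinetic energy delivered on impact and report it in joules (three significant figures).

E ≈ 6.81 × 10^15 J

v = 15700 m/s.
Mass m = (π/6) ρ d³ = (π/6) × 3250 × (31.9)³ = 5.524 × 10^7 kg
E = ½ m v² = 0.5 × 5.524 × 10^7 × (15700)² = 6.808 × 10^15 J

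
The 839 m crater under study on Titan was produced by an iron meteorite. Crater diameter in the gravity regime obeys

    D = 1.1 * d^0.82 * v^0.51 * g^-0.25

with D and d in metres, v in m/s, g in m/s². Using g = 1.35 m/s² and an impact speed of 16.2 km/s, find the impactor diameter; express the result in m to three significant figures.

d ≈ 8.64 m

Rearranging for d: d = [D / (1.1 · 16200^0.51 · 1.35^-0.25)]^(1/0.82).
16200^0.51 = 140.2
1.35^-0.25 = 0.9277
Denominator = 1.1 × 140.2 × 0.9277 = 143.1
D / 143.1 = 839 / 143.1 = 5.863
d = 5.863^(1/0.82) = 5.863^1.2195 = 8.644 m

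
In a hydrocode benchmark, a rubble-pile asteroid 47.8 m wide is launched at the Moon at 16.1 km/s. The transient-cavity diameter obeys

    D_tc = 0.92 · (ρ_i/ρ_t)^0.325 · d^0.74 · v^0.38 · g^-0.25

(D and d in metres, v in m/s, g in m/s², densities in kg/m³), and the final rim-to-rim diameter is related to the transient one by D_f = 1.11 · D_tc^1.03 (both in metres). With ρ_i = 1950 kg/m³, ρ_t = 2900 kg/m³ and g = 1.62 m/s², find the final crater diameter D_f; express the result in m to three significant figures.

v = 16100 m/s.
(ρ_i/ρ_t)^0.325 = (1950/2900)^0.325 = 0.8790
d^0.74 = 47.8^0.74 = 17.49
v^0.38 = 16100^0.38 = 39.68
g^-0.25 = 1.62^-0.25 = 0.8864
D_tc = 0.92 × 0.8790 × 17.49 × 39.68 × 0.8864 = 497.5 m
D_f = 1.11 × (497.5)^1.03 = 665.3 m

D_f ≈ 665 m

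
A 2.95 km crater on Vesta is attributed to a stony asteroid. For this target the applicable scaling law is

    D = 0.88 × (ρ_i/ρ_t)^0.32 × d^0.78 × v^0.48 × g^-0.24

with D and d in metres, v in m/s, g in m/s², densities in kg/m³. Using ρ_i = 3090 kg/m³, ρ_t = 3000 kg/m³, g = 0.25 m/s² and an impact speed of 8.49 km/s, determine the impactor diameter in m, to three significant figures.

d ≈ 81.5 m

Rearranging for d: d = [D / (0.88 · (3090/3000)^0.32 · 8490^0.48 · 0.25^-0.24)]^(1/0.78).
D = 2950 m.
(3090/3000)^0.32 = 1.010
8490^0.48 = 76.89
0.25^-0.24 = 1.395
Denominator = 0.88 × 1.010 × 76.89 × 1.395 = 95.33
D / 95.33 = 2950 / 95.33 = 30.95
d = 30.95^(1/0.78) = 30.95^1.2821 = 81.50 m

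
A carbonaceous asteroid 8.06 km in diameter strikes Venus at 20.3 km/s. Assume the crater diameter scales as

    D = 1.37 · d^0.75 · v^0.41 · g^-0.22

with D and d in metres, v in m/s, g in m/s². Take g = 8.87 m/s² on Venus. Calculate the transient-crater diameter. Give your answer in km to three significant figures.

In SI units: d = 8060 m, v = 20300 m/s.
d^0.75 = 8060^0.75 = 850.7
v^0.41 = 20300^0.41 = 58.35
g^-0.22 = 8.87^-0.22 = 0.6187
D = 1.37 × 850.7 × 58.35 × 0.6187 = 42074 m
   = 42.07 km

D ≈ 42.1 km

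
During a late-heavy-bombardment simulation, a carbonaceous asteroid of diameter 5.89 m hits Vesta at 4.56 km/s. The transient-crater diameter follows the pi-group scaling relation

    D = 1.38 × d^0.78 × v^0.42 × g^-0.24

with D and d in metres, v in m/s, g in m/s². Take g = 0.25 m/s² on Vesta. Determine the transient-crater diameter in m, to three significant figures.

D ≈ 264 m

In SI units: v = 4560 m/s.
d^0.78 = 5.89^0.78 = 3.987
v^0.42 = 4560^0.42 = 34.42
g^-0.24 = 0.25^-0.24 = 1.395
D = 1.38 × 3.987 × 34.42 × 1.395 = 264.2 m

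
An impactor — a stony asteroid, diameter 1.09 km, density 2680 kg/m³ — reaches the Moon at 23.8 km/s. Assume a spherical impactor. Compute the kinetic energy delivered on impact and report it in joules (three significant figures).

d = 1090 m; v = 23800 m/s.
Mass m = (π/6) ρ d³ = (π/6) × 2680 × (1090)³ = 1.817 × 10^12 kg
E = ½ m v² = 0.5 × 1.817 × 10^12 × (23800)² = 5.146 × 10^20 J

E ≈ 5.15 × 10^20 J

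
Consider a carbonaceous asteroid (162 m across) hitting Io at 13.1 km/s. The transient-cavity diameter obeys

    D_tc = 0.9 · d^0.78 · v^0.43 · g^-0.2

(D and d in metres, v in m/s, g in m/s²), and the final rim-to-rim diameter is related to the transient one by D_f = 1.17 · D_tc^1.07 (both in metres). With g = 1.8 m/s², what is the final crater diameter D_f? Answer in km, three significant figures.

v = 13100 m/s.
d^0.78 = 162^0.78 = 52.90
v^0.43 = 13100^0.43 = 58.94
g^-0.2 = 1.8^-0.2 = 0.8891
D_tc = 0.9 × 52.90 × 58.94 × 0.8891 = 2495 m
D_f = 1.17 × (2495)^1.07 = 5047 m
     = 5.047 km

D_f ≈ 5.05 km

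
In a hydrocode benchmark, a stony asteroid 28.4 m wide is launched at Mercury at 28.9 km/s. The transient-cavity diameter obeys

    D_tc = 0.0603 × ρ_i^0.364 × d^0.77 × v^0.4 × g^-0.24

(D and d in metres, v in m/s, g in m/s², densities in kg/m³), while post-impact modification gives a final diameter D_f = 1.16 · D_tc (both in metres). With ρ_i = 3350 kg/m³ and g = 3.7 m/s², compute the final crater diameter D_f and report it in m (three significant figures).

v = 28900 m/s.
ρ_i^0.364 = 3350^0.364 = 19.19
d^0.77 = 28.4^0.77 = 13.15
v^0.4 = 28900^0.4 = 60.86
g^-0.24 = 3.7^-0.24 = 0.7305
D_tc = 0.0603 × 19.19 × 13.15 × 60.86 × 0.7305 = 676.5 m
D_f = 1.16 × 676.5 = 784.7 m

D_f ≈ 785 m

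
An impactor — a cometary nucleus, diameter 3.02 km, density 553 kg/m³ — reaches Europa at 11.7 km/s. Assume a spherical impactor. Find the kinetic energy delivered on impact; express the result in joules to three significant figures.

d = 3020 m; v = 11700 m/s.
Mass m = (π/6) ρ d³ = (π/6) × 553 × (3020)³ = 7.975 × 10^12 kg
E = ½ m v² = 0.5 × 7.975 × 10^12 × (11700)² = 5.458 × 10^20 J

E ≈ 5.46 × 10^20 J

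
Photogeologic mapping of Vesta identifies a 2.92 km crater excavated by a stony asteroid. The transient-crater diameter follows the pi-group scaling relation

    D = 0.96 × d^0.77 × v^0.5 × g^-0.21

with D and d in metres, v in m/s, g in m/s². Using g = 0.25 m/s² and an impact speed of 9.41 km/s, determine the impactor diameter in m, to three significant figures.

Rearranging for d: d = [D / (0.96 · 9410^0.5 · 0.25^-0.21)]^(1/0.77).
D = 2920 m.
9410^0.5 = 97.01
0.25^-0.21 = 1.338
Denominator = 0.96 × 97.01 × 1.338 = 124.6
D / 124.6 = 2920 / 124.6 = 23.43
d = 23.43^(1/0.77) = 23.43^1.2987 = 60.11 m

d ≈ 60.1 m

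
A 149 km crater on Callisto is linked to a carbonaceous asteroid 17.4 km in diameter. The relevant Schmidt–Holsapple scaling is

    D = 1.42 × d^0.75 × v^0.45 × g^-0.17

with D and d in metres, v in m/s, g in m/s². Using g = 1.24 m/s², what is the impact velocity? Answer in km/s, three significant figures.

Rearranging for v: v = [D / (1.42 · 17400^0.75 · 1.24^-0.17)]^(1/0.45).
D = 149000 m.
17400^0.75 = 1515
1.24^-0.17 = 0.9641
Denominator = 1.42 × 1515 × 0.9641 = 2074
D / 2074 = 149000 / 2074 = 71.84
v = 71.84^(1/0.45) = 71.84^2.2222 = 13342 m/s

v ≈ 13.3 km/s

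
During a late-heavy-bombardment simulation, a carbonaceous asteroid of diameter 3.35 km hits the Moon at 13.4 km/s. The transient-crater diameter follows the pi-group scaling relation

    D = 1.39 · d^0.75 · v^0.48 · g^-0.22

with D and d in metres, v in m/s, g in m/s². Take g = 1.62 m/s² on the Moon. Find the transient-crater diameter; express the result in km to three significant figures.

D ≈ 52.7 km

In SI units: d = 3350 m, v = 13400 m/s.
d^0.75 = 3350^0.75 = 440.3
v^0.48 = 13400^0.48 = 95.72
g^-0.22 = 1.62^-0.22 = 0.8993
D = 1.39 × 440.3 × 95.72 × 0.8993 = 52683 m
   = 52.68 km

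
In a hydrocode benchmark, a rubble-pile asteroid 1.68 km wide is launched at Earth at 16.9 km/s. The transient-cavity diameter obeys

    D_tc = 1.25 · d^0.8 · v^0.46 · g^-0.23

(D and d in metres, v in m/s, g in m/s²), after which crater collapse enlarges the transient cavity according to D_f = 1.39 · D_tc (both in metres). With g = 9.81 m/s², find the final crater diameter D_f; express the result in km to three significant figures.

In SI: d = 1680 m, v = 16900 m/s.
d^0.8 = 1680^0.8 = 380.4
v^0.46 = 16900^0.46 = 88.07
g^-0.23 = 9.81^-0.23 = 0.5914
D_tc = 1.25 × 380.4 × 88.07 × 0.5914 = 24770 m
D_f = 1.39 × 24770 = 34430 m
     = 34.43 km

D_f ≈ 34.4 km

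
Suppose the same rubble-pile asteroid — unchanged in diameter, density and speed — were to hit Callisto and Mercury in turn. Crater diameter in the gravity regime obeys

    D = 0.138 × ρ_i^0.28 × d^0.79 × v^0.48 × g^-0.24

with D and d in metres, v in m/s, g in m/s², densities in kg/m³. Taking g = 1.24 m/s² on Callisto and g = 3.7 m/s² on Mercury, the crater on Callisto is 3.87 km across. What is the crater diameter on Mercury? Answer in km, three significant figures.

D ≈ 2.98 km

All impactor-dependent factors cancel in the ratio, leaving D_Mercury/D_Callisto = (g_Mercury/g_Callisto)^-0.24.
(3.7/1.24)^-0.24 = 2.984^-0.24 = 0.7692
D_Mercury = 0.7692 × 3.87 km = 2.98 km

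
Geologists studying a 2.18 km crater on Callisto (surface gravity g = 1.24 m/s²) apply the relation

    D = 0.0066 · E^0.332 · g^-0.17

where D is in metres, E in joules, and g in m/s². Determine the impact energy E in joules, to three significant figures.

Rearranging: E = [D / (0.0066 · g^-0.17)]^(1/0.332).
D = 2180 m.
g^-0.17 = 1.24^-0.17 = 0.9641
D / (0.0066 × 0.9641) = 2180 / (6.363 × 10^-3) = 3.426 × 10^5
E = (3.426 × 10^5)^3.012 = 4.686 × 10^16 J

E ≈ 4.69 × 10^16 J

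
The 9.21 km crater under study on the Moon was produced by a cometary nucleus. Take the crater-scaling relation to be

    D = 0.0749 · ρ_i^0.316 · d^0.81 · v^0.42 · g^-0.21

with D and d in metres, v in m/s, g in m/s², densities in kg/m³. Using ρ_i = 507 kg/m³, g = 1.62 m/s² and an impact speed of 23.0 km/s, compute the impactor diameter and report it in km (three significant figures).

d ≈ 1.05 km

Rearranging for d: d = [D / (0.0749 · 507^0.316 · 23000^0.42 · 1.62^-0.21)]^(1/0.81).
D = 9210 m.
507^0.316 = 7.158
23000^0.42 = 67.91
1.62^-0.21 = 0.9037
Denominator = 0.0749 × 7.158 × 67.91 × 0.9037 = 32.90
D / 32.90 = 9210 / 32.90 = 279.9
d = 279.9^(1/0.81) = 279.9^1.2346 = 1050 m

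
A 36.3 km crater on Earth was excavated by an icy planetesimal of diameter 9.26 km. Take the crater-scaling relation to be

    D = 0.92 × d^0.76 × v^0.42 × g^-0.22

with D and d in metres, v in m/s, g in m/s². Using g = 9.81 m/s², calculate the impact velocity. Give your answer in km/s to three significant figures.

Rearranging for v: v = [D / (0.92 · 9260^0.76 · 9.81^-0.22)]^(1/0.42).
D = 36300 m.
9260^0.76 = 1034
9.81^-0.22 = 0.6051
Denominator = 0.92 × 1034 × 0.6051 = 575.6
D / 575.6 = 36300 / 575.6 = 63.06
v = 63.06^(1/0.42) = 63.06^2.381 = 19285 m/s

v ≈ 19.3 km/s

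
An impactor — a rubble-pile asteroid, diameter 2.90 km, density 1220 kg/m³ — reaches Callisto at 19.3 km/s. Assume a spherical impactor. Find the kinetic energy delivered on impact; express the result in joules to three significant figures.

E ≈ 2.90 × 10^21 J

d = 2900 m; v = 19300 m/s.
Mass m = (π/6) ρ d³ = (π/6) × 1220 × (2900)³ = 1.558 × 10^13 kg
E = ½ m v² = 0.5 × 1.558 × 10^13 × (19300)² = 2.902 × 10^21 J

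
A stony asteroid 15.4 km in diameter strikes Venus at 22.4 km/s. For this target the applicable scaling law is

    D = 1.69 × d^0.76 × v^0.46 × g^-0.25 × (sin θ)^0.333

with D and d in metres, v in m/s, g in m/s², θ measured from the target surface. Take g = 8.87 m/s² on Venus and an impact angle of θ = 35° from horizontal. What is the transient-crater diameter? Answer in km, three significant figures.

D ≈ 124 km

In SI units: d = 15400 m, v = 22400 m/s.
d^0.76 = 15400^0.76 = 1522
v^0.46 = 22400^0.46 = 100.3
g^-0.25 = 8.87^-0.25 = 0.5795
(sin 35°)^0.333 = 0.5736^0.333 = 0.8310
D = 1.69 × 1522 × 100.3 × 0.5795 × 0.8310 = 1.242 × 10^5 m
   = 124.2 km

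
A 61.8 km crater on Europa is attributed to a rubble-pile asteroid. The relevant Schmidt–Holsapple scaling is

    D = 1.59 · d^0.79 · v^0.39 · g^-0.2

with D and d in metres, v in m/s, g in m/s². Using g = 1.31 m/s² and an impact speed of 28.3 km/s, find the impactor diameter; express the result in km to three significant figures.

d ≈ 4.38 km

Rearranging for d: d = [D / (1.59 · 28300^0.39 · 1.31^-0.2)]^(1/0.79).
D = 61800 m.
28300^0.39 = 54.47
1.31^-0.2 = 0.9474
Denominator = 1.59 × 54.47 × 0.9474 = 82.05
D / 82.05 = 61800 / 82.05 = 753.2
d = 753.2^(1/0.79) = 753.2^1.2658 = 4381 m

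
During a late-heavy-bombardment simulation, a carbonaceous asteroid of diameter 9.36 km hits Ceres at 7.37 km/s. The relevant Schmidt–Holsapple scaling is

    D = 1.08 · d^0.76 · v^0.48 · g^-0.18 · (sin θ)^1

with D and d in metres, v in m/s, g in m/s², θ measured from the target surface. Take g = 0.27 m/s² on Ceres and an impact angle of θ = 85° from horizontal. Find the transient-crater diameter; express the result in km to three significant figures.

In SI units: d = 9360 m, v = 7370 m/s.
d^0.76 = 9360^0.76 = 1043
v^0.48 = 7370^0.48 = 71.84
g^-0.18 = 0.27^-0.18 = 1.266
(sin 85°)^1 = 0.9962^1 = 0.9962
D = 1.08 × 1043 × 71.84 × 1.266 × 0.9962 = 1.021 × 10^5 m
   = 102.1 km

D ≈ 102 km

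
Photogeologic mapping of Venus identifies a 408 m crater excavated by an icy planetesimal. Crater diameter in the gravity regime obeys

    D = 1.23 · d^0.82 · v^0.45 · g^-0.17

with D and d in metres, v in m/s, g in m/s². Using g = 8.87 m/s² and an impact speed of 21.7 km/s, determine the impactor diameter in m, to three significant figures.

Rearranging for d: d = [D / (1.23 · 21700^0.45 · 8.87^-0.17)]^(1/0.82).
21700^0.45 = 89.41
8.87^-0.17 = 0.6900
Denominator = 1.23 × 89.41 × 0.6900 = 75.88
D / 75.88 = 408 / 75.88 = 5.377
d = 5.377^(1/0.82) = 5.377^1.2195 = 7.778 m

d ≈ 7.78 m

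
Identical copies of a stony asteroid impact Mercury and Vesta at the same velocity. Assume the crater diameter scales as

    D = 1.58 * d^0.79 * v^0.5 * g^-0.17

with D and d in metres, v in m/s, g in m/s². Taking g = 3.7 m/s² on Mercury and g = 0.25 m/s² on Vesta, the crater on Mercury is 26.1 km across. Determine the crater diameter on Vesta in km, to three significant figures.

D ≈ 41.3 km

All impactor-dependent factors cancel in the ratio, leaving D_Vesta/D_Mercury = (g_Vesta/g_Mercury)^-0.17.
(0.25/3.7)^-0.17 = 0.06757^-0.17 = 1.581
D_Vesta = 1.581 × 26.1 km = 41.3 km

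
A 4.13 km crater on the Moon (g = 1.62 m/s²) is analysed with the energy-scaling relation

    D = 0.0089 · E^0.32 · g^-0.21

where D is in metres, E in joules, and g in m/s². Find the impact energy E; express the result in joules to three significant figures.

Rearranging: E = [D / (0.0089 · g^-0.21)]^(1/0.32).
D = 4130 m.
g^-0.21 = 1.62^-0.21 = 0.9037
D / (0.0089 × 0.9037) = 4130 / (8.043 × 10^-3) = 5.135 × 10^5
E = (5.135 × 10^5)^3.125 = 7.005 × 10^17 J

E ≈ 7.01 × 10^17 J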